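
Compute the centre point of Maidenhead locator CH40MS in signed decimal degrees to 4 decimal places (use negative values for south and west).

-19.2292, -130.9583

Field C=2, H=7: +2·20° lon, +7·10° lat → SW at lon -140°, lat -20°.
Square 4, 0: +4·2° lon, +0·1° lat → SW at lon -132°, lat -20°.
Subsquare m=12, s=18: +12·0.0833333° lon, +18·0.0416667° lat → SW at lon -131°, lat -19.25°.
Cell spans 0.0833333° lon × 0.0416667° lat. Centre is SW corner plus half of each.
latitude -19.2292, longitude -130.9583.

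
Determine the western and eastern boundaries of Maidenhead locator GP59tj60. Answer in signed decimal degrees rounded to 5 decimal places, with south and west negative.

-48.36667, -48.35833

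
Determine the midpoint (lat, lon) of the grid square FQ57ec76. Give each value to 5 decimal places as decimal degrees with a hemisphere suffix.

77.11042° N, 69.60417° W

Field F=5, Q=16: +5·20° lon, +16·10° lat → SW at lon -80°, lat 70°.
Square 5, 7: +5·2° lon, +7·1° lat → SW at lon -70°, lat 77°.
Subsquare e=4, c=2: +4·0.0833333° lon, +2·0.0416667° lat → SW at lon -69.6667°, lat 77.0833°.
Extended square 7, 6: +7·0.00833333° lon, +6·0.00416667° lat → SW at lon -69.6083°, lat 77.1083°.
Cell spans 0.00833333° lon × 0.00416667° lat. Centre is SW corner plus half of each.
latitude 77.11042° N, longitude 69.60417° W.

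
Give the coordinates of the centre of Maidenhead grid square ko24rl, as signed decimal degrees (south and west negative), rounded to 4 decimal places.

54.4792, 25.4583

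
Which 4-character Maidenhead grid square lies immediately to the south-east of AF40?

AE59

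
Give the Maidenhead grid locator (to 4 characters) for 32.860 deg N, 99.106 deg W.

EM02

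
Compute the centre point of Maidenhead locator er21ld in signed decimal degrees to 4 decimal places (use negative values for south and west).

81.1458, -95.0417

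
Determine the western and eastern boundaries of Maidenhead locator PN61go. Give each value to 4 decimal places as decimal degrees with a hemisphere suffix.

132.5000° E, 132.5833° E

Field P=15, N=13: +15·20° lon, +13·10° lat → SW at lon 120°, lat 40°.
Square 6, 1: +6·2° lon, +1·1° lat → SW at lon 132°, lat 41°.
Subsquare g=6, o=14: +6·0.0833333° lon, +14·0.0416667° lat → SW at lon 132.5°, lat 41.5833°.
Cell spans 0.0833333° lon × 0.0416667° lat.
west 132.5000° E, east 132.5833° E.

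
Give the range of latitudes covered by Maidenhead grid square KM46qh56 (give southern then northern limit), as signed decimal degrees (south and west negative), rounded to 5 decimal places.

Field K=10, M=12: +10·20° lon, +12·10° lat → SW at lon 20°, lat 30°.
Square 4, 6: +4·2° lon, +6·1° lat → SW at lon 28°, lat 36°.
Subsquare q=16, h=7: +16·0.0833333° lon, +7·0.0416667° lat → SW at lon 29.3333°, lat 36.2917°.
Extended square 5, 6: +5·0.00833333° lon, +6·0.00416667° lat → SW at lon 29.375°, lat 36.3167°.
Cell spans 0.00833333° lon × 0.00416667° lat.
south 36.31667, north 36.32083.

36.31667, 36.32083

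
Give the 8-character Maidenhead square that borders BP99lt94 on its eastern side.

BP99mt04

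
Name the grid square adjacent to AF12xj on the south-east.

Longitude subsquare x = 23; +1 → 24, wraps to 0 = a, carry into square.
Longitude square 1; +1 → 2.
Latitude subsquare j = 9; −1 → 8 = i.

AF22ai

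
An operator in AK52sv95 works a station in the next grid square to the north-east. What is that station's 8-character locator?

AK52tv06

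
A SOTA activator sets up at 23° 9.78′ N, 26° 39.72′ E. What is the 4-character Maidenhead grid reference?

KL33

Offset from 180°W / 90°S: lon 206.66°, lat 113.16°.
Field: lon ⌊206.66/20⌋ = 10 → K; lat ⌊113.16/10⌋ = 11 → L.
Square: lon ⌊6.66/2⌋ = 3; lat ⌊3.16/1⌋ = 3.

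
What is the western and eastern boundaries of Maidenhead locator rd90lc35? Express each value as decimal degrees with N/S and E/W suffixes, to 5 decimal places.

178.94167° E, 178.95000° E

Field R=17, D=3: +17·20° lon, +3·10° lat → SW at lon 160°, lat -60°.
Square 9, 0: +9·2° lon, +0·1° lat → SW at lon 178°, lat -60°.
Subsquare l=11, c=2: +11·0.0833333° lon, +2·0.0416667° lat → SW at lon 178.917°, lat -59.9167°.
Extended square 3, 5: +3·0.00833333° lon, +5·0.00416667° lat → SW at lon 178.942°, lat -59.8958°.
Cell spans 0.00833333° lon × 0.00416667° lat.
west 178.94167° E, east 178.95000° E.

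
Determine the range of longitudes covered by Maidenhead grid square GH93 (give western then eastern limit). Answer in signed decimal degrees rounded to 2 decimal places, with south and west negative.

Field G=6, H=7: +6·20° lon, +7·10° lat → SW at lon -60°, lat -20°.
Square 9, 3: +9·2° lon, +3·1° lat → SW at lon -42°, lat -17°.
Cell spans 2° lon × 1° lat.
west -42.00, east -40.00.

-42.00, -40.00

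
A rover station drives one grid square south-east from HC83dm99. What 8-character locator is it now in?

Longitude extended square 9; +1 → 10, wraps to 0, carry into subsquare.
Longitude subsquare d = 3; +1 → 4 = e.
Latitude extended square 9; −1 → 8.

HC83em08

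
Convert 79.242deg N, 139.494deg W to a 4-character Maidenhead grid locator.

CQ09

Offset from 180°W / 90°S: lon 40.51°, lat 169.24°.
Field: 40.51/20 → 2 → C, 169.24/10 → 16 → Q; chars CQ.
Square: 0.51/2 → 0, 9.24/1 → 9; chars 09.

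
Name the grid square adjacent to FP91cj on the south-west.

Longitude subsquare c = 2; −1 → 1 = b.
Latitude subsquare j = 9; −1 → 8 = i.

FP91bi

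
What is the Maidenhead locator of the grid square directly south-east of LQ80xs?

Longitude subsquare x = 23; +1 → 24, wraps to 0 = a, carry into square.
Longitude square 8; +1 → 9.
Latitude subsquare s = 18; −1 → 17 = r.

LQ90ar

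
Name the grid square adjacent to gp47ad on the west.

GP37xd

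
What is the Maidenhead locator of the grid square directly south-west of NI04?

MI93

Longitude square 0; −1 → -1, wraps to 9, carry into field.
Longitude field N = 13; −1 → 12 = M.
Latitude square 4; −1 → 3.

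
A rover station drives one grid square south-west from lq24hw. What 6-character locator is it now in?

LQ24gv

Longitude subsquare h = 7; −1 → 6 = g.
Latitude subsquare w = 22; −1 → 21 = v.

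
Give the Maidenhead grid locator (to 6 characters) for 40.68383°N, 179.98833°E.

RN90xq

Shift to the Maidenhead origin (180°W, 90°S): lon 359.9883, lat 130.6838.
Field: lon ⌊359.9883/20⌋ = 17 → R; lat ⌊130.6838/10⌋ = 13 → N.
Square: lon ⌊19.9883/2⌋ = 9; lat ⌊0.6838/1⌋ = 0.
Subsquare: lon ⌊1.9883/0.0833333⌋ = 23 → x; lat ⌊0.6838/0.0416667⌋ = 16 → q.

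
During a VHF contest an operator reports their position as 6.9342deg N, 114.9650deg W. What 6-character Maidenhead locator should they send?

DJ26mw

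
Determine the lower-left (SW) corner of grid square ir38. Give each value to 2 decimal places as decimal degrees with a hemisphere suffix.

88.00° N, 14.00° W

Field I=8, R=17: +8·20° lon, +17·10° lat → SW at lon -20°, lat 80°.
Square 3, 8: +3·2° lon, +8·1° lat → SW at lon -14°, lat 88°.
latitude 88.00° N, longitude 14.00° W.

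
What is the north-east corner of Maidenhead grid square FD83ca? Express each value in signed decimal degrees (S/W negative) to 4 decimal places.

Field F=5, D=3: +5·20° lon, +3·10° lat → SW at lon -80°, lat -60°.
Square 8, 3: +8·2° lon, +3·1° lat → SW at lon -64°, lat -57°.
Subsquare c=2, a=0: +2·0.0833333° lon, +0·0.0416667° lat → SW at lon -63.8333°, lat -57°.
Cell spans 0.0833333° lon × 0.0416667° lat. NE corner is SW corner plus one full cell.
latitude -56.9583, longitude -63.7500.

-56.9583, -63.7500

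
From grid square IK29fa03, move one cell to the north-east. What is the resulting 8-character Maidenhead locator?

IK29fa14

Longitude extended square 0; +1 → 1.
Latitude extended square 3; +1 → 4.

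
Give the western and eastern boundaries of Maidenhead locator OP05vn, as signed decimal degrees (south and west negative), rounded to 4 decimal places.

101.7500, 101.8333

Field O=14, P=15: +14·20° lon, +15·10° lat → SW at lon 100°, lat 60°.
Square 0, 5: +0·2° lon, +5·1° lat → SW at lon 100°, lat 65°.
Subsquare v=21, n=13: +21·0.0833333° lon, +13·0.0416667° lat → SW at lon 101.75°, lat 65.5417°.
Cell spans 0.0833333° lon × 0.0416667° lat.
west 101.7500, east 101.8333.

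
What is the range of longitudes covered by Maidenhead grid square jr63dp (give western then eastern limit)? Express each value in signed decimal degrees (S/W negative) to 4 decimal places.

12.2500, 12.3333

Field J=9, R=17: +9·20° lon, +17·10° lat → SW at lon 0°, lat 80°.
Square 6, 3: +6·2° lon, +3·1° lat → SW at lon 12°, lat 83°.
Subsquare d=3, p=15: +3·0.0833333° lon, +15·0.0416667° lat → SW at lon 12.25°, lat 83.625°.
Cell spans 0.0833333° lon × 0.0416667° lat.
west 12.2500, east 12.3333.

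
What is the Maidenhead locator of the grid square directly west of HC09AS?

GC99xs

Longitude subsquare a = 0; −1 → -1, wraps to 23 = x, carry into square.
Longitude square 0; −1 → -1, wraps to 9, carry into field.
Longitude field H = 7; −1 → 6 = G.
The latitude characters are unchanged.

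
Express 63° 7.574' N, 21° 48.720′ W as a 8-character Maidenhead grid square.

HP93cd20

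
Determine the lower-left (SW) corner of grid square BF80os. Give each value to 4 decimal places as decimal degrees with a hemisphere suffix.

39.2500° S, 142.8333° W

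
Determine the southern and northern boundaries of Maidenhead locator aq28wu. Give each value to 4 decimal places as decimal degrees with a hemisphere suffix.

78.8333° N, 78.8750° N

Field A=0, Q=16: +0·20° lon, +16·10° lat → SW at lon -180°, lat 70°.
Square 2, 8: +2·2° lon, +8·1° lat → SW at lon -176°, lat 78°.
Subsquare w=22, u=20: +22·0.0833333° lon, +20·0.0416667° lat → SW at lon -174.167°, lat 78.8333°.
Cell spans 0.0833333° lon × 0.0416667° lat.
south 78.8333° N, north 78.8750° N.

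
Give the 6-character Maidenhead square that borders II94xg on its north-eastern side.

JI04ah

Longitude subsquare x = 23; +1 → 24, wraps to 0 = a, carry into square.
Longitude square 9; +1 → 10, wraps to 0, carry into field.
Longitude field I = 8; +1 → 9 = J.
Latitude subsquare g = 6; +1 → 7 = h.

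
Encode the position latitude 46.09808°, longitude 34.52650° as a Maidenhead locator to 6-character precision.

KN76gc

Add 180° to longitude and 90° to latitude: 214.5265, 136.0981.
Field: 214.5265/20 → 10 → K, 136.0981/10 → 13 → N; chars KN.
Square: 14.5265/2 → 7, 6.0981/1 → 6; chars 76.
Subsquare: 0.5265/0.0833333 → 6 → g, 0.0981/0.0416667 → 2 → c; chars gc.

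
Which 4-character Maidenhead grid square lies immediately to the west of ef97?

EF87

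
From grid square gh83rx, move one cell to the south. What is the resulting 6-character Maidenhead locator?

Latitude subsquare x = 23; −1 → 22 = w.
The longitude characters are unchanged.

GH83rw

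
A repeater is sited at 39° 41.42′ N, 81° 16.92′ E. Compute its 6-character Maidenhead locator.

Offset from 180°W / 90°S: lon 261.2820°, lat 129.6903°.
Field: 261.2820/20 → 13 → N, 129.6903/10 → 12 → M; chars NM.
Square: 1.2820/2 → 0, 9.6903/1 → 9; chars 09.
Subsquare: 1.2820/0.0833333 → 15 → p, 0.6903/0.0416667 → 16 → q; chars pq.

NM09pq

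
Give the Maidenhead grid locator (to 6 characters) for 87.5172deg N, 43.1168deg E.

LR17nm

Shift to the Maidenhead origin (180°W, 90°S): lon 223.1168, lat 177.5172.
Field: 223.1168/20 → 11 → L, 177.5172/10 → 17 → R; chars LR.
Square: 3.1168/2 → 1, 7.5172/1 → 7; chars 17.
Subsquare: 1.1168/0.0833333 → 13 → n, 0.5172/0.0416667 → 12 → m; chars nm.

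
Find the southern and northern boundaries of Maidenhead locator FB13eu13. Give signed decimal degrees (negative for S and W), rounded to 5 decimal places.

-76.15417, -76.15000

Field F=5, B=1: +5·20° lon, +1·10° lat → SW at lon -80°, lat -80°.
Square 1, 3: +1·2° lon, +3·1° lat → SW at lon -78°, lat -77°.
Subsquare e=4, u=20: +4·0.0833333° lon, +20·0.0416667° lat → SW at lon -77.6667°, lat -76.1667°.
Extended square 1, 3: +1·0.00833333° lon, +3·0.00416667° lat → SW at lon -77.6583°, lat -76.1542°.
Cell spans 0.00833333° lon × 0.00416667° lat.
south -76.15417, north -76.15000.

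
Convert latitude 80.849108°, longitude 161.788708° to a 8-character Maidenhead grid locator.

RR00vu43

Shift to the Maidenhead origin (180°W, 90°S): lon 341.78871, lat 170.84911.
Field: lon ⌊341.78871/20⌋ = 17 → R; lat ⌊170.84911/10⌋ = 17 → R.
Square: lon ⌊1.78871/2⌋ = 0; lat ⌊0.84911/1⌋ = 0.
Subsquare: lon ⌊1.78871/0.0833333⌋ = 21 → v; lat ⌊0.84911/0.0416667⌋ = 20 → u.
Extended square: lon ⌊0.03871/0.00833333⌋ = 4; lat ⌊0.01577/0.00416667⌋ = 3.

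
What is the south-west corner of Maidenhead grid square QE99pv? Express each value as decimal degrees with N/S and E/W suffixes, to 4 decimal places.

40.1250° S, 159.2500° E

Field Q=16, E=4: +16·20° lon, +4·10° lat → SW at lon 140°, lat -50°.
Square 9, 9: +9·2° lon, +9·1° lat → SW at lon 158°, lat -41°.
Subsquare p=15, v=21: +15·0.0833333° lon, +21·0.0416667° lat → SW at lon 159.25°, lat -40.125°.
latitude 40.1250° S, longitude 159.2500° E.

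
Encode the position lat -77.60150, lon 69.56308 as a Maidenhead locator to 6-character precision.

MB42sj

Shift to the Maidenhead origin (180°W, 90°S): lon 249.5631, lat 12.3985.
Field: lon ⌊249.5631/20⌋ = 12 → M; lat ⌊12.3985/10⌋ = 1 → B.
Square: lon ⌊9.5631/2⌋ = 4; lat ⌊2.3985/1⌋ = 2.
Subsquare: lon ⌊1.5631/0.0833333⌋ = 18 → s; lat ⌊0.3985/0.0416667⌋ = 9 → j.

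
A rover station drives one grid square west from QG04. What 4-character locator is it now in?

PG94

Longitude square 0; −1 → -1, wraps to 9, carry into field.
Longitude field Q = 16; −1 → 15 = P.
The latitude characters are unchanged.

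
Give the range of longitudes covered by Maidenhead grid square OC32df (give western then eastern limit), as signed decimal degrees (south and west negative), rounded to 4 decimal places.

Field O=14, C=2: +14·20° lon, +2·10° lat → SW at lon 100°, lat -70°.
Square 3, 2: +3·2° lon, +2·1° lat → SW at lon 106°, lat -68°.
Subsquare d=3, f=5: +3·0.0833333° lon, +5·0.0416667° lat → SW at lon 106.25°, lat -67.7917°.
Cell spans 0.0833333° lon × 0.0416667° lat.
west 106.2500, east 106.3333.

106.2500, 106.3333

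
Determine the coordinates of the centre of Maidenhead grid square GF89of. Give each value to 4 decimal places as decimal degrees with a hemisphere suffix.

30.7708° S, 42.7917° W

Field G=6, F=5: +6·20° lon, +5·10° lat → SW at lon -60°, lat -40°.
Square 8, 9: +8·2° lon, +9·1° lat → SW at lon -44°, lat -31°.
Subsquare o=14, f=5: +14·0.0833333° lon, +5·0.0416667° lat → SW at lon -42.8333°, lat -30.7917°.
Cell spans 0.0833333° lon × 0.0416667° lat. Centre is SW corner plus half of each.
latitude 30.7708° S, longitude 42.7917° W.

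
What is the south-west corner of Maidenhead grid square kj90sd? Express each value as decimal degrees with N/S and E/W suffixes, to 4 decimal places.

Field K=10, J=9: +10·20° lon, +9·10° lat → SW at lon 20°, lat 0°.
Square 9, 0: +9·2° lon, +0·1° lat → SW at lon 38°, lat 0°.
Subsquare s=18, d=3: +18·0.0833333° lon, +3·0.0416667° lat → SW at lon 39.5°, lat 0.125°.
latitude 0.1250° N, longitude 39.5000° E.

0.1250° N, 39.5000° E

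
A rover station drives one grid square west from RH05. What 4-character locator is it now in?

QH95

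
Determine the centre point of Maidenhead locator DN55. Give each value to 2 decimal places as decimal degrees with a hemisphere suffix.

Field D=3, N=13: +3·20° lon, +13·10° lat → SW at lon -120°, lat 40°.
Square 5, 5: +5·2° lon, +5·1° lat → SW at lon -110°, lat 45°.
Cell spans 2° lon × 1° lat. Centre is SW corner plus half of each.
latitude 45.50° N, longitude 109.00° W.

45.50° N, 109.00° W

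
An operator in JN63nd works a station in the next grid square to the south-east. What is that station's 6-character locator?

JN63oc

Longitude subsquare n = 13; +1 → 14 = o.
Latitude subsquare d = 3; −1 → 2 = c.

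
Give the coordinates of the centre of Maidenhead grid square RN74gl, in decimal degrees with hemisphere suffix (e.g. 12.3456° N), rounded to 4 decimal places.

Field R=17, N=13: +17·20° lon, +13·10° lat → SW at lon 160°, lat 40°.
Square 7, 4: +7·2° lon, +4·1° lat → SW at lon 174°, lat 44°.
Subsquare g=6, l=11: +6·0.0833333° lon, +11·0.0416667° lat → SW at lon 174.5°, lat 44.4583°.
Cell spans 0.0833333° lon × 0.0416667° lat. Centre is SW corner plus half of each.
latitude 44.4792° N, longitude 174.5417° E.

44.4792° N, 174.5417° E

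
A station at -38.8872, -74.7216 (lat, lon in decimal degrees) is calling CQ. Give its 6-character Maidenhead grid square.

FF21pc

Shift to the Maidenhead origin (180°W, 90°S): lon 105.2784, lat 51.1128.
Field: lon ⌊105.2784/20⌋ = 5 → F; lat ⌊51.1128/10⌋ = 5 → F.
Square: lon ⌊5.2784/2⌋ = 2; lat ⌊1.1128/1⌋ = 1.
Subsquare: lon ⌊1.2784/0.0833333⌋ = 15 → p; lat ⌊0.1128/0.0416667⌋ = 2 → c.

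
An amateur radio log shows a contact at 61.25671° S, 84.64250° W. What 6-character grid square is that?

EC78qr

Shift to the Maidenhead origin (180°W, 90°S): lon 95.3575, lat 28.7433.
Field: lon ⌊95.3575/20⌋ = 4 → E; lat ⌊28.7433/10⌋ = 2 → C.
Square: lon ⌊15.3575/2⌋ = 7; lat ⌊8.7433/1⌋ = 8.
Subsquare: lon ⌊1.3575/0.0833333⌋ = 16 → q; lat ⌊0.7433/0.0416667⌋ = 17 → r.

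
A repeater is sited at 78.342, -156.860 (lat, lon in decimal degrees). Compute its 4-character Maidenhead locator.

Add 180° to longitude and 90° to latitude: 23.14, 168.34.
Field: 23.14/20 → 1 → B, 168.34/10 → 16 → Q; chars BQ.
Square: 3.14/2 → 1, 8.34/1 → 8; chars 18.

BQ18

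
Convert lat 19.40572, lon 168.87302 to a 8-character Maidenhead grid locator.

RK49kj47

Shift to the Maidenhead origin (180°W, 90°S): lon 348.87302, lat 109.40572.
Field (20°×10°, letters A–R): lon ⌊348.87302/20⌋ = 17 → R; lat ⌊109.40572/10⌋ = 10 → K.
Square (2°×1°, digits 0–9): lon ⌊8.87302/2⌋ = 4; lat ⌊9.40572/1⌋ = 9.
Subsquare (5′×2.5′, letters a–x): lon ⌊0.87302/0.0833333⌋ = 10 → k; lat ⌊0.40572/0.0416667⌋ = 9 → j.
Extended square (30″×15″, digits 0–9): lon ⌊0.03969/0.00833333⌋ = 4; lat ⌊0.03072/0.00416667⌋ = 7.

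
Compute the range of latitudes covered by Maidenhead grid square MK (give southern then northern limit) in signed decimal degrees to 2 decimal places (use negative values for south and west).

10.00, 20.00

Field M=12, K=10: +12·20° lon, +10·10° lat → SW at lon 60°, lat 10°.
Cell spans 20° lon × 10° lat.
south 10.00, north 20.00.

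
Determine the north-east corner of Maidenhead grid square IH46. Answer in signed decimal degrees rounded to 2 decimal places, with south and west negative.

-13.00, -10.00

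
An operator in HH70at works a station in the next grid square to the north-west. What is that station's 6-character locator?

HH60xu

Longitude subsquare a = 0; −1 → -1, wraps to 23 = x, carry into square.
Longitude square 7; −1 → 6.
Latitude subsquare t = 19; +1 → 20 = u.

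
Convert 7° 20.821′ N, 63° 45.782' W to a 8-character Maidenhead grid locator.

FJ87ci83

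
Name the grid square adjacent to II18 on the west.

II08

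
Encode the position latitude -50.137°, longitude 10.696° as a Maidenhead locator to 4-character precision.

Shift to the Maidenhead origin (180°W, 90°S): lon 190.70, lat 39.86.
Field: 190.70/20 → 9 → J, 39.86/10 → 3 → D; chars JD.
Square: 10.70/2 → 5, 9.86/1 → 9; chars 59.

JD59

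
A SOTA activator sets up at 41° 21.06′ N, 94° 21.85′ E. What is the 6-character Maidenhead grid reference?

Add 180° to longitude and 90° to latitude: 274.3642, 131.3510.
Field (20°×10°, letters A–R): 274.3642/20 → 13 → N, 131.3510/10 → 13 → N; chars NN.
Square (2°×1°, digits 0–9): 14.3642/2 → 7, 1.3510/1 → 1; chars 71.
Subsquare (5′×2.5′, letters a–x): 0.3642/0.0833333 → 4 → e, 0.3510/0.0416667 → 8 → i; chars ei.

NN71ei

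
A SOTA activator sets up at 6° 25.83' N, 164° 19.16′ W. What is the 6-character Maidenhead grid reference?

Shift to the Maidenhead origin (180°W, 90°S): lon 15.6807, lat 96.4305.
Field (20°×10°, letters A–R): 15.6807/20 → 0 → A, 96.4305/10 → 9 → J; chars AJ.
Square (2°×1°, digits 0–9): 15.6807/2 → 7, 6.4305/1 → 6; chars 76.
Subsquare (5′×2.5′, letters a–x): 1.6807/0.0833333 → 20 → u, 0.4305/0.0416667 → 10 → k; chars uk.

AJ76uk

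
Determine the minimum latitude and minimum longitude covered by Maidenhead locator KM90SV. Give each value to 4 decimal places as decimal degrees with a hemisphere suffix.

30.8750° N, 39.5000° E

Field K=10, M=12: +10·20° lon, +12·10° lat → SW at lon 20°, lat 30°.
Square 9, 0: +9·2° lon, +0·1° lat → SW at lon 38°, lat 30°.
Subsquare s=18, v=21: +18·0.0833333° lon, +21·0.0416667° lat → SW at lon 39.5°, lat 30.875°.
latitude 30.8750° N, longitude 39.5000° E.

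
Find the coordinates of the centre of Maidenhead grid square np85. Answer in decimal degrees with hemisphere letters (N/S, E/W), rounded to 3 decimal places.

Field N=13, P=15: +13·20° lon, +15·10° lat → SW at lon 80°, lat 60°.
Square 8, 5: +8·2° lon, +5·1° lat → SW at lon 96°, lat 65°.
Cell spans 2° lon × 1° lat. Centre is SW corner plus half of each.
latitude 65.500° N, longitude 97.000° E.

65.500° N, 97.000° E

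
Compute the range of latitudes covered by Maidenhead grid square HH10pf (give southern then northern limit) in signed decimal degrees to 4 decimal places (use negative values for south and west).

Field H=7, H=7: +7·20° lon, +7·10° lat → SW at lon -40°, lat -20°.
Square 1, 0: +1·2° lon, +0·1° lat → SW at lon -38°, lat -20°.
Subsquare p=15, f=5: +15·0.0833333° lon, +5·0.0416667° lat → SW at lon -36.75°, lat -19.7917°.
Cell spans 0.0833333° lon × 0.0416667° lat.
south -19.7917, north -19.7500.

-19.7917, -19.7500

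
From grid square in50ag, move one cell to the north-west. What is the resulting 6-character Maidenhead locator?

Longitude subsquare a = 0; −1 → -1, wraps to 23 = x, carry into square.
Longitude square 5; −1 → 4.
Latitude subsquare g = 6; +1 → 7 = h.

IN40xh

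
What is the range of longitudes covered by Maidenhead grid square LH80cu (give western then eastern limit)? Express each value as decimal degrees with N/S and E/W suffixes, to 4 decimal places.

56.1667° E, 56.2500° E

Field L=11, H=7: +11·20° lon, +7·10° lat → SW at lon 40°, lat -20°.
Square 8, 0: +8·2° lon, +0·1° lat → SW at lon 56°, lat -20°.
Subsquare c=2, u=20: +2·0.0833333° lon, +20·0.0416667° lat → SW at lon 56.1667°, lat -19.1667°.
Cell spans 0.0833333° lon × 0.0416667° lat.
west 56.1667° E, east 56.2500° E.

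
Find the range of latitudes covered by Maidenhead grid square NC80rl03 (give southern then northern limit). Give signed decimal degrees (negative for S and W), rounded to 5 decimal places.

-69.52917, -69.52500

Field N=13, C=2: +13·20° lon, +2·10° lat → SW at lon 80°, lat -70°.
Square 8, 0: +8·2° lon, +0·1° lat → SW at lon 96°, lat -70°.
Subsquare r=17, l=11: +17·0.0833333° lon, +11·0.0416667° lat → SW at lon 97.4167°, lat -69.5417°.
Extended square 0, 3: +0·0.00833333° lon, +3·0.00416667° lat → SW at lon 97.4167°, lat -69.5292°.
Cell spans 0.00833333° lon × 0.00416667° lat.
south -69.52917, north -69.52500.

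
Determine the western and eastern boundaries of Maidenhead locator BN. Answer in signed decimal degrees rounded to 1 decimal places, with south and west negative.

-160.0, -140.0

Field B=1, N=13: +1·20° lon, +13·10° lat → SW at lon -160°, lat 40°.
Cell spans 20° lon × 10° lat.
west -160.0, east -140.0.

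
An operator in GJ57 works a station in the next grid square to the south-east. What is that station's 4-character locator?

Longitude square 5; +1 → 6.
Latitude square 7; −1 → 6.

GJ66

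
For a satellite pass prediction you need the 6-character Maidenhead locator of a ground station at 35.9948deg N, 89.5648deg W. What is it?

Offset from 180°W / 90°S: lon 90.4352°, lat 125.9948°.
Field: lon ⌊90.4352/20⌋ = 4 → E; lat ⌊125.9948/10⌋ = 12 → M.
Square: lon ⌊10.4352/2⌋ = 5; lat ⌊5.9948/1⌋ = 5.
Subsquare: lon ⌊0.4352/0.0833333⌋ = 5 → f; lat ⌊0.9948/0.0416667⌋ = 23 → x.

EM55fx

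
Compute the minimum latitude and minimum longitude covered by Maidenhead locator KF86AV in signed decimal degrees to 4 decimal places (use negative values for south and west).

-33.1250, 36.0000

Field K=10, F=5: +10·20° lon, +5·10° lat → SW at lon 20°, lat -40°.
Square 8, 6: +8·2° lon, +6·1° lat → SW at lon 36°, lat -34°.
Subsquare a=0, v=21: +0·0.0833333° lon, +21·0.0416667° lat → SW at lon 36°, lat -33.125°.
latitude -33.1250, longitude 36.0000.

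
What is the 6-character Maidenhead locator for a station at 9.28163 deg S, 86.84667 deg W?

EI60nr

Shift to the Maidenhead origin (180°W, 90°S): lon 93.1533, lat 80.7184.
Field: lon ⌊93.1533/20⌋ = 4 → E; lat ⌊80.7184/10⌋ = 8 → I.
Square: lon ⌊13.1533/2⌋ = 6; lat ⌊0.7184/1⌋ = 0.
Subsquare: lon ⌊1.1533/0.0833333⌋ = 13 → n; lat ⌊0.7184/0.0416667⌋ = 17 → r.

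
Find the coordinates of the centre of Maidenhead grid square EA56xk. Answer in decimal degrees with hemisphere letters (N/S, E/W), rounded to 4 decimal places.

83.5625° S, 88.0417° W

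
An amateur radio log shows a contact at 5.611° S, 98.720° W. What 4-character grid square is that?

Shift to the Maidenhead origin (180°W, 90°S): lon 81.28, lat 84.39.
Field: 81.28/20 → 4 → E, 84.39/10 → 8 → I; chars EI.
Square: 1.28/2 → 0, 4.39/1 → 4; chars 04.

EI04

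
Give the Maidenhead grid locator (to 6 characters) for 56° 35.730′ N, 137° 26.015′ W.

Shift to the Maidenhead origin (180°W, 90°S): lon 42.5664, lat 146.5955.
Field (20°×10°, letters A–R): lon ⌊42.5664/20⌋ = 2 → C; lat ⌊146.5955/10⌋ = 14 → O.
Square (2°×1°, digits 0–9): lon ⌊2.5664/2⌋ = 1; lat ⌊6.5955/1⌋ = 6.
Subsquare (5′×2.5′, letters a–x): lon ⌊0.5664/0.0833333⌋ = 6 → g; lat ⌊0.5955/0.0416667⌋ = 14 → o.

CO16go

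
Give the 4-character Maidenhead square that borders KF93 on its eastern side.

LF03

Longitude square 9; +1 → 10, wraps to 0, carry into field.
Longitude field K = 10; +1 → 11 = L.
The latitude characters are unchanged.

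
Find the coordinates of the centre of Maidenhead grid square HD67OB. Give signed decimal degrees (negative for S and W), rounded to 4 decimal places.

Field H=7, D=3: +7·20° lon, +3·10° lat → SW at lon -40°, lat -60°.
Square 6, 7: +6·2° lon, +7·1° lat → SW at lon -28°, lat -53°.
Subsquare o=14, b=1: +14·0.0833333° lon, +1·0.0416667° lat → SW at lon -26.8333°, lat -52.9583°.
Cell spans 0.0833333° lon × 0.0416667° lat. Centre is SW corner plus half of each.
latitude -52.9375, longitude -26.7917.

-52.9375, -26.7917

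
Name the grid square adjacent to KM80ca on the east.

KM80da

Longitude subsquare c = 2; +1 → 3 = d.
The latitude characters are unchanged.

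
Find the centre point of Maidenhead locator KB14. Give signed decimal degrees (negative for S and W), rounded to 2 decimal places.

-75.50, 23.00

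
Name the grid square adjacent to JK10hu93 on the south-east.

Longitude extended square 9; +1 → 10, wraps to 0, carry into subsquare.
Longitude subsquare h = 7; +1 → 8 = i.
Latitude extended square 3; −1 → 2.

JK10iu02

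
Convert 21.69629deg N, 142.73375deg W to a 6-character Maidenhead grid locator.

Shift to the Maidenhead origin (180°W, 90°S): lon 37.2663, lat 111.6963.
Field: lon ⌊37.2663/20⌋ = 1 → B; lat ⌊111.6963/10⌋ = 11 → L.
Square: lon ⌊17.2663/2⌋ = 8; lat ⌊1.6963/1⌋ = 1.
Subsquare: lon ⌊1.2663/0.0833333⌋ = 15 → p; lat ⌊0.6963/0.0416667⌋ = 16 → q.

BL81pq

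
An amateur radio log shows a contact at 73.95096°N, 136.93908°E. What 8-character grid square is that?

Shift to the Maidenhead origin (180°W, 90°S): lon 316.93908, lat 163.95096.
Field: lon ⌊316.93908/20⌋ = 15 → P; lat ⌊163.95096/10⌋ = 16 → Q.
Square: lon ⌊16.93908/2⌋ = 8; lat ⌊3.95096/1⌋ = 3.
Subsquare: lon ⌊0.93908/0.0833333⌋ = 11 → l; lat ⌊0.95096/0.0416667⌋ = 22 → w.
Extended square: lon ⌊0.02241/0.00833333⌋ = 2; lat ⌊0.03429/0.00416667⌋ = 8.

PQ83lw28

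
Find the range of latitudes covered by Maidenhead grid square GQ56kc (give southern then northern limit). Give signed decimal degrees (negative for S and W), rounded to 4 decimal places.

76.0833, 76.1250

Field G=6, Q=16: +6·20° lon, +16·10° lat → SW at lon -60°, lat 70°.
Square 5, 6: +5·2° lon, +6·1° lat → SW at lon -50°, lat 76°.
Subsquare k=10, c=2: +10·0.0833333° lon, +2·0.0416667° lat → SW at lon -49.1667°, lat 76.0833°.
Cell spans 0.0833333° lon × 0.0416667° lat.
south 76.0833, north 76.1250.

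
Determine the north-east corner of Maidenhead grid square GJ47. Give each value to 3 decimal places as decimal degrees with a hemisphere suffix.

8.000° N, 50.000° W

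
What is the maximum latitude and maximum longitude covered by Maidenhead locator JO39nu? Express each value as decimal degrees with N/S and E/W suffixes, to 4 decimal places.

Field J=9, O=14: +9·20° lon, +14·10° lat → SW at lon 0°, lat 50°.
Square 3, 9: +3·2° lon, +9·1° lat → SW at lon 6°, lat 59°.
Subsquare n=13, u=20: +13·0.0833333° lon, +20·0.0416667° lat → SW at lon 7.08333°, lat 59.8333°.
Cell spans 0.0833333° lon × 0.0416667° lat. NE corner is SW corner plus one full cell.
latitude 59.8750° N, longitude 7.1667° E.

59.8750° N, 7.1667° E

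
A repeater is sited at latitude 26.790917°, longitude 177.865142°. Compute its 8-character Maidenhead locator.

Add 180° to longitude and 90° to latitude: 357.86514, 116.79092.
Field: 357.86514/20 → 17 → R, 116.79092/10 → 11 → L; chars RL.
Square: 17.86514/2 → 8, 6.79092/1 → 6; chars 86.
Subsquare: 1.86514/0.0833333 → 22 → w, 0.79092/0.0416667 → 18 → s; chars ws.
Extended square: 0.03181/0.00833333 → 3, 0.04092/0.00416667 → 9; chars 39.

RL86ws39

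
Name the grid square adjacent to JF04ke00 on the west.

JF04je90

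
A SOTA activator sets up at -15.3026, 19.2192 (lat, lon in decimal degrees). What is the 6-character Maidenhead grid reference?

Shift to the Maidenhead origin (180°W, 90°S): lon 199.2192, lat 74.6974.
Field: lon ⌊199.2192/20⌋ = 9 → J; lat ⌊74.6974/10⌋ = 7 → H.
Square: lon ⌊19.2192/2⌋ = 9; lat ⌊4.6974/1⌋ = 4.
Subsquare: lon ⌊1.2192/0.0833333⌋ = 14 → o; lat ⌊0.6974/0.0416667⌋ = 16 → q.

JH94oq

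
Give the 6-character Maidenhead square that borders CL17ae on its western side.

Longitude subsquare a = 0; −1 → -1, wraps to 23 = x, carry into square.
Longitude square 1; −1 → 0.
The latitude characters are unchanged.

CL07xe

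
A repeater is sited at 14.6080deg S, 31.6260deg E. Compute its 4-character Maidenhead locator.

KH55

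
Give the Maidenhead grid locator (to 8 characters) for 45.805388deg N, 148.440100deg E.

QN45ft23

Add 180° to longitude and 90° to latitude: 328.44010, 135.80539.
Field: lon ⌊328.44010/20⌋ = 16 → Q; lat ⌊135.80539/10⌋ = 13 → N.
Square: lon ⌊8.44010/2⌋ = 4; lat ⌊5.80539/1⌋ = 5.
Subsquare: lon ⌊0.44010/0.0833333⌋ = 5 → f; lat ⌊0.80539/0.0416667⌋ = 19 → t.
Extended square: lon ⌊0.02343/0.00833333⌋ = 2; lat ⌊0.01372/0.00416667⌋ = 3.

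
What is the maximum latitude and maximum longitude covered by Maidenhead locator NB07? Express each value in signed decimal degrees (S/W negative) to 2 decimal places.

-72.00, 82.00

Field N=13, B=1: +13·20° lon, +1·10° lat → SW at lon 80°, lat -80°.
Square 0, 7: +0·2° lon, +7·1° lat → SW at lon 80°, lat -73°.
Cell spans 2° lon × 1° lat. NE corner is SW corner plus one full cell.
latitude -72.00, longitude 82.00.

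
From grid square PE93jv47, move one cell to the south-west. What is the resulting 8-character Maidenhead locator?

Longitude extended square 4; −1 → 3.
Latitude extended square 7; −1 → 6.

PE93jv36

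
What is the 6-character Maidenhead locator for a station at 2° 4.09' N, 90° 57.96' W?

EJ42mb

Add 180° to longitude and 90° to latitude: 89.0340, 92.0682.
Field: 89.0340/20 → 4 → E, 92.0682/10 → 9 → J; chars EJ.
Square: 9.0340/2 → 4, 2.0682/1 → 2; chars 42.
Subsquare: 1.0340/0.0833333 → 12 → m, 0.0682/0.0416667 → 1 → b; chars mb.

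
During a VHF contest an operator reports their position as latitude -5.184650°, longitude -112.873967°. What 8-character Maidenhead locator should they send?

DI34nt55

Offset from 180°W / 90°S: lon 67.12603°, lat 84.81535°.
Field (20°×10°, letters A–R): 67.12603/20 → 3 → D, 84.81535/10 → 8 → I; chars DI.
Square (2°×1°, digits 0–9): 7.12603/2 → 3, 4.81535/1 → 4; chars 34.
Subsquare (5′×2.5′, letters a–x): 1.12603/0.0833333 → 13 → n, 0.81535/0.0416667 → 19 → t; chars nt.
Extended square (30″×15″, digits 0–9): 0.04270/0.00833333 → 5, 0.02368/0.00416667 → 5; chars 55.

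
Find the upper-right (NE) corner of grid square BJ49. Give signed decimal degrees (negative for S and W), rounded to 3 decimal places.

10.000, -150.000

Field B=1, J=9: +1·20° lon, +9·10° lat → SW at lon -160°, lat 0°.
Square 4, 9: +4·2° lon, +9·1° lat → SW at lon -152°, lat 9°.
Cell spans 2° lon × 1° lat. NE corner is SW corner plus one full cell.
latitude 10.000, longitude -150.000.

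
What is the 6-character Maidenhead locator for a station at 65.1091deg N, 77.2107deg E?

MP85oc

Offset from 180°W / 90°S: lon 257.2107°, lat 155.1091°.
Field: lon ⌊257.2107/20⌋ = 12 → M; lat ⌊155.1091/10⌋ = 15 → P.
Square: lon ⌊17.2107/2⌋ = 8; lat ⌊5.1091/1⌋ = 5.
Subsquare: lon ⌊1.2107/0.0833333⌋ = 14 → o; lat ⌊0.1091/0.0416667⌋ = 2 → c.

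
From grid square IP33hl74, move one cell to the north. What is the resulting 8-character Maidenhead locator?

IP33hl75

Latitude extended square 4; +1 → 5.
The longitude characters are unchanged.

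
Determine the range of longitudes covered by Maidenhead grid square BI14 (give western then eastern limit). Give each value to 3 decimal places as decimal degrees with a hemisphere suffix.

158.000° W, 156.000° W

Field B=1, I=8: +1·20° lon, +8·10° lat → SW at lon -160°, lat -10°.
Square 1, 4: +1·2° lon, +4·1° lat → SW at lon -158°, lat -6°.
Cell spans 2° lon × 1° lat.
west 158.000° W, east 156.000° W.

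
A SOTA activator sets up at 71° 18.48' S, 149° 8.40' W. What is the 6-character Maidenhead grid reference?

Shift to the Maidenhead origin (180°W, 90°S): lon 30.8600, lat 18.6920.
Field: 30.8600/20 → 1 → B, 18.6920/10 → 1 → B; chars BB.
Square: 10.8600/2 → 5, 8.6920/1 → 8; chars 58.
Subsquare: 0.8600/0.0833333 → 10 → k, 0.6920/0.0416667 → 16 → q; chars kq.

BB58kq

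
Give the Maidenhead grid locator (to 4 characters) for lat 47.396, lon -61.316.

Add 180° to longitude and 90° to latitude: 118.68, 137.40.
Field: lon ⌊118.68/20⌋ = 5 → F; lat ⌊137.40/10⌋ = 13 → N.
Square: lon ⌊18.68/2⌋ = 9; lat ⌊7.40/1⌋ = 7.

FN97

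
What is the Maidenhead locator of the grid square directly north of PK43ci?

PK43cj

Latitude subsquare i = 8; +1 → 9 = j.
The longitude characters are unchanged.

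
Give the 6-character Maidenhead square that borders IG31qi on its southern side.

IG31qh

Latitude subsquare i = 8; −1 → 7 = h.
The longitude characters are unchanged.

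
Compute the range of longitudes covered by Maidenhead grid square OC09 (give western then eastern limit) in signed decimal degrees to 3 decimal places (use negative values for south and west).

Field O=14, C=2: +14·20° lon, +2·10° lat → SW at lon 100°, lat -70°.
Square 0, 9: +0·2° lon, +9·1° lat → SW at lon 100°, lat -61°.
Cell spans 2° lon × 1° lat.
west 100.000, east 102.000.

100.000, 102.000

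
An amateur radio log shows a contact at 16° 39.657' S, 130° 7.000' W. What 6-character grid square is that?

Offset from 180°W / 90°S: lon 49.8833°, lat 73.3391°.
Field: lon ⌊49.8833/20⌋ = 2 → C; lat ⌊73.3391/10⌋ = 7 → H.
Square: lon ⌊9.8833/2⌋ = 4; lat ⌊3.3391/1⌋ = 3.
Subsquare: lon ⌊1.8833/0.0833333⌋ = 22 → w; lat ⌊0.3391/0.0416667⌋ = 8 → i.

CH43wi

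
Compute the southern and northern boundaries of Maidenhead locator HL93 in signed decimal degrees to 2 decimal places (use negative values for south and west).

Field H=7, L=11: +7·20° lon, +11·10° lat → SW at lon -40°, lat 20°.
Square 9, 3: +9·2° lon, +3·1° lat → SW at lon -22°, lat 23°.
Cell spans 2° lon × 1° lat.
south 23.00, north 24.00.

23.00, 24.00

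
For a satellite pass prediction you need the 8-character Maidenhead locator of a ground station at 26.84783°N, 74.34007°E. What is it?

Shift to the Maidenhead origin (180°W, 90°S): lon 254.34007, lat 116.84783.
Field: 254.34007/20 → 12 → M, 116.84783/10 → 11 → L; chars ML.
Square: 14.34007/2 → 7, 6.84783/1 → 6; chars 76.
Subsquare: 0.34007/0.0833333 → 4 → e, 0.84783/0.0416667 → 20 → u; chars eu.
Extended square: 0.00674/0.00833333 → 0, 0.01450/0.00416667 → 3; chars 03.

ML76eu03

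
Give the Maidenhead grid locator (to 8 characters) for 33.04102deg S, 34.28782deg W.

HF26ux50

Shift to the Maidenhead origin (180°W, 90°S): lon 145.71218, lat 56.95898.
Field: 145.71218/20 → 7 → H, 56.95898/10 → 5 → F; chars HF.
Square: 5.71218/2 → 2, 6.95898/1 → 6; chars 26.
Subsquare: 1.71218/0.0833333 → 20 → u, 0.95898/0.0416667 → 23 → x; chars ux.
Extended square: 0.04551/0.00833333 → 5, 0.00065/0.00416667 → 0; chars 50.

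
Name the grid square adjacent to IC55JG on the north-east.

Longitude subsquare j = 9; +1 → 10 = k.
Latitude subsquare g = 6; +1 → 7 = h.

IC55kh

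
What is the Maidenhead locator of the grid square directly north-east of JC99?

KD00

Longitude square 9; +1 → 10, wraps to 0, carry into field.
Longitude field J = 9; +1 → 10 = K.
Latitude square 9; +1 → 10, wraps to 0, carry into field.
Latitude field C = 2; +1 → 3 = D.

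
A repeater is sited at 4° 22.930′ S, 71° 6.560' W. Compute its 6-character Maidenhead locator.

FI45ko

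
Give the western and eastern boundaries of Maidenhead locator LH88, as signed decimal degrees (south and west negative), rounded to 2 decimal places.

56.00, 58.00

Field L=11, H=7: +11·20° lon, +7·10° lat → SW at lon 40°, lat -20°.
Square 8, 8: +8·2° lon, +8·1° lat → SW at lon 56°, lat -12°.
Cell spans 2° lon × 1° lat.
west 56.00, east 58.00.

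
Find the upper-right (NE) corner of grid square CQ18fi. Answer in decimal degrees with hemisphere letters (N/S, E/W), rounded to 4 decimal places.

78.3750° N, 137.5000° W

Field C=2, Q=16: +2·20° lon, +16·10° lat → SW at lon -140°, lat 70°.
Square 1, 8: +1·2° lon, +8·1° lat → SW at lon -138°, lat 78°.
Subsquare f=5, i=8: +5·0.0833333° lon, +8·0.0416667° lat → SW at lon -137.583°, lat 78.3333°.
Cell spans 0.0833333° lon × 0.0416667° lat. NE corner is SW corner plus one full cell.
latitude 78.3750° N, longitude 137.5000° W.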